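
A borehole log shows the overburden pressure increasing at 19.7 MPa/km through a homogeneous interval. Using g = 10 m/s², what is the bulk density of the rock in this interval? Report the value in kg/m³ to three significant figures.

1970 kg/m³

ρ = (dP/dz)/g = 19.7 MPa/km / 10 m/s² = 19700 Pa/m / 10 m/s² = 1970.0 kg/m³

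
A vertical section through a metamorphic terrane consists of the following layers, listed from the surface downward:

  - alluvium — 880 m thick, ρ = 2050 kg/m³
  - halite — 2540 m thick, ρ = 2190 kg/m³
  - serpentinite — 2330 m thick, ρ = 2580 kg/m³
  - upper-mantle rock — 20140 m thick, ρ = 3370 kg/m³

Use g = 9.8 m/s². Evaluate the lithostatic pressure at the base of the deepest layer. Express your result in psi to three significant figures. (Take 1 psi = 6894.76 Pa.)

alluvium: 2050 kg/m³ × 9.8 m/s² × 880 m = 1.768×10^7 Pa = 2564 psi
halite: 2190 kg/m³ × 9.8 m/s² × 2540 m = 5.451×10^7 Pa = 7907 psi
serpentinite: 2580 kg/m³ × 9.8 m/s² × 2330 m = 5.891×10^7 Pa = 8544 psi
upper-mantle rock: 3370 kg/m³ × 9.8 m/s² × 20140 m = 6.651×10^8 Pa = 96471 psi
Total = 2564 + 7907 + 8544 + 96471 = 1.1549×10^5 psi

115000 psi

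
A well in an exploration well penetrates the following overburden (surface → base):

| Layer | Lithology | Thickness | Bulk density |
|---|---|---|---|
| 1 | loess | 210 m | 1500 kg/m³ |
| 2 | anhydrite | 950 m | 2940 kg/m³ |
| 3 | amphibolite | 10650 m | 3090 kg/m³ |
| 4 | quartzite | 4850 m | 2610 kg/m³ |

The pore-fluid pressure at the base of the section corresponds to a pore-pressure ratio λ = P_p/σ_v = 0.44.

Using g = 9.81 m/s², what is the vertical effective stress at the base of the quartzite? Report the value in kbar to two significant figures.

2.7 kbar

Overburden (lithostatic) stress σ_v:
loess: 1500 kg/m³ × 9.81 m/s² × 210 m = 3.090×10^6 Pa = 3.090 MPa
anhydrite: 2940 kg/m³ × 9.81 m/s² × 950 m = 2.740×10^7 Pa = 27.40 MPa
amphibolite: 3090 kg/m³ × 9.81 m/s² × 10650 m = 3.228×10^8 Pa = 322.8 MPa
quartzite: 2610 kg/m³ × 9.81 m/s² × 4850 m = 1.242×10^8 Pa = 124.2 MPa
Total = 3.090 + 27.40 + 322.8 + 124.2 = 477.50 MPa
Pore pressure P_p = λ·σ_v = 0.44 × 477.5 MPa = 210.1 MPa
Effective stress σ' = σ_v − P_p = 477.5 − 210.1 = 267.40 MPa = 2.6740 kbar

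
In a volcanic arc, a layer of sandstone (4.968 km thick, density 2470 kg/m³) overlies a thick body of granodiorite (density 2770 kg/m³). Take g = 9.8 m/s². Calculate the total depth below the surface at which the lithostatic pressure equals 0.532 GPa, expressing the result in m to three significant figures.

20100 m

Pressure at base of upper layers: 2470×9.8×4968 = 1.203×10^8 Pa = 0.1203 GPa
Remaining pressure to be supplied by granodiorite: 5.320×10^8 − 1.203×10^8 = 4.117×10^8 Pa
Additional depth in granodiorite = 4.117×10^8 Pa / (2770 kg/m³ × 9.8 m/s²) = 15168 m
Total depth = 4968 m + 15168 m = 20136 m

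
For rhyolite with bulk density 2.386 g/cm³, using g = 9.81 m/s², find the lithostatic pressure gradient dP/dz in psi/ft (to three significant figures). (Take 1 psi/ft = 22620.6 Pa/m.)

dP/dz = ρg = 2386 kg/m³ × 9.81 m/s² = 23407 Pa/m
= 23407 Pa/m × (1 psi/ft / 22621 Pa/m) = 1.0348 psi/ft

1.03 psi/ft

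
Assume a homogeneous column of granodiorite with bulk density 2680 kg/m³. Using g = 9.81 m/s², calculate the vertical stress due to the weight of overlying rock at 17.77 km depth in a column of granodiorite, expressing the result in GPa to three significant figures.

granodiorite: 2680 kg/m³ × 9.81 m/s² × 17770 m = 4.672×10^8 Pa = 0.4672 GPa

0.467 GPa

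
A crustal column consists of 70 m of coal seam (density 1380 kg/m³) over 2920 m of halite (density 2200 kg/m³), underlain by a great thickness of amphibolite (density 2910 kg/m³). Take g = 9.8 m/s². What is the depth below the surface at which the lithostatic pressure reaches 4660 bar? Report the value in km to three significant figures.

17.1 km

Pressure at base of upper layers: 1380×9.8×70 + 2200×9.8×2920 = 6.390×10^7 Pa = 639.0 bar
Remaining pressure to be supplied by amphibolite: 4.660×10^8 − 6.390×10^7 = 4.021×10^8 Pa
Additional depth in amphibolite = 4.021×10^8 Pa / (2910 kg/m³ × 9.8 m/s²) = 14100 m
Total depth = 2990 m + 14100 m = 17090 m
= 17.090 km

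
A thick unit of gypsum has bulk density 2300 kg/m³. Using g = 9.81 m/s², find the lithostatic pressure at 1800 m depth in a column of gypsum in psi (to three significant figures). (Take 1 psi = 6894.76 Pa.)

5890 psi

gypsum: 2300 kg/m³ × 9.81 m/s² × 1800 m = 4.061×10^7 Pa = 5890 psi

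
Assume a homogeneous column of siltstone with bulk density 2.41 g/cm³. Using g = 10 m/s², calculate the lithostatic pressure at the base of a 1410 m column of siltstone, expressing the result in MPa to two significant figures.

siltstone: 2410 kg/m³ × 10 m/s² × 1410 m = 3.398×10^7 Pa = 33.98 MPa

34 MPa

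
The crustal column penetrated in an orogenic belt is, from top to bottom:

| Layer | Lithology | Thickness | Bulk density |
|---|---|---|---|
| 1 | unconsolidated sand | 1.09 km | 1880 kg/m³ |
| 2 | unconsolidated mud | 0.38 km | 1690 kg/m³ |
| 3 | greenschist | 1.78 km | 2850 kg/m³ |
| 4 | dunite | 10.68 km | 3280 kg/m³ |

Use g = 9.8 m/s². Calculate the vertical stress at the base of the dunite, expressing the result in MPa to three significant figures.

unconsolidated sand: 1880 kg/m³ × 9.8 m/s² × 1090 m = 2.008×10^7 Pa = 20.08 MPa
unconsolidated mud: 1690 kg/m³ × 9.8 m/s² × 380 m = 6.294×10^6 Pa = 6.294 MPa
greenschist: 2850 kg/m³ × 9.8 m/s² × 1780 m = 4.972×10^7 Pa = 49.72 MPa
dunite: 3280 kg/m³ × 9.8 m/s² × 10680 m = 3.433×10^8 Pa = 343.3 MPa
Total = 20.08 + 6.294 + 49.72 + 343.3 = 419.39 MPa

419 MPa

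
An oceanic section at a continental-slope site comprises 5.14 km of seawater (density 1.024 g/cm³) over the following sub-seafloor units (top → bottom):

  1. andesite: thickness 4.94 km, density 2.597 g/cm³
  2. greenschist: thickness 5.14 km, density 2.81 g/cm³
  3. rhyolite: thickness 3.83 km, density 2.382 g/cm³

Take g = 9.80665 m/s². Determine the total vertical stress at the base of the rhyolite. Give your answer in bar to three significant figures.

seawater: 1024 kg/m³ × 9.80665 m/s² × 5140 m = 5.162×10^7 Pa = 516.2 bar
andesite: 2597 kg/m³ × 9.80665 m/s² × 4940 m = 1.258×10^8 Pa = 1258 bar
greenschist: 2810 kg/m³ × 9.80665 m/s² × 5140 m = 1.416×10^8 Pa = 1416 bar
rhyolite: 2382 kg/m³ × 9.80665 m/s² × 3830 m = 8.947×10^7 Pa = 894.7 bar
Total = 516.2 + 1258 + 1416 + 894.7 = 4085.4 bar

4090 bar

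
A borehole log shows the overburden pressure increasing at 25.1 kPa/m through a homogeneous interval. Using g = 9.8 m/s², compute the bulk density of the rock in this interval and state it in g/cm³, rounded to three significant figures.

ρ = (dP/dz)/g = 25.1 kPa/m / 9.8 m/s² = 25100 Pa/m / 9.8 m/s² = 2561.2 kg/m³
= 2.561 g/cm³

2.56 g/cm³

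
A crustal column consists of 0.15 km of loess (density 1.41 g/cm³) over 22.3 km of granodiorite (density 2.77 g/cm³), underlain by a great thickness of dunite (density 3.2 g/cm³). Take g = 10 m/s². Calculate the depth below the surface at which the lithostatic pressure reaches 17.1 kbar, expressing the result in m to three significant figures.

56500 m

Pressure at base of upper layers: 1410×10×150 + 2770×10×22300 = 6.198×10^8 Pa = 6.198 kbar
Remaining pressure to be supplied by dunite: 1.710×10^9 − 6.198×10^8 = 1.090×10^9 Pa
Additional depth in dunite = 1.090×10^9 Pa / (3200 kg/m³ × 10 m/s²) = 34068 m
Total depth = 22450 m + 34068 m = 56518 m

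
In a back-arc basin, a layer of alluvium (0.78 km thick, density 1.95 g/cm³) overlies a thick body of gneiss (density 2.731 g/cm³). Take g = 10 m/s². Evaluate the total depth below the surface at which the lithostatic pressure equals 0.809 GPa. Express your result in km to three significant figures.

Pressure at base of upper layers: 1950×10×780 = 1.521×10^7 Pa = 0.01521 GPa
Remaining pressure to be supplied by gneiss: 8.090×10^8 − 1.521×10^7 = 7.938×10^8 Pa
Additional depth in gneiss = 7.938×10^8 Pa / (2731 kg/m³ × 10 m/s²) = 29066 m
Total depth = 780 m + 29066 m = 29846 m
= 29.846 km

29.8 km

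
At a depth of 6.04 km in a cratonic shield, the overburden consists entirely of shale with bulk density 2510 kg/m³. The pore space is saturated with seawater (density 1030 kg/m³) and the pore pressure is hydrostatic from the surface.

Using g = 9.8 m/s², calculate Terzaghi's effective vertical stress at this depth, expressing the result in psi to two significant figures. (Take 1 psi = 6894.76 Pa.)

13000 psi

Overburden (lithostatic) stress σ_v:
shale: 2510 kg/m³ × 9.8 m/s² × 6040 m = 1.486×10^8 Pa = 148.6 MPa
Pore pressure P_p = 1030 kg/m³ × 9.8 m/s² × 6040 m = 6.097×10^7 Pa = 60.97 MPa
Effective stress σ' = σ_v − P_p = 148.6 − 60.97 = 87.604 MPa = 12706 psi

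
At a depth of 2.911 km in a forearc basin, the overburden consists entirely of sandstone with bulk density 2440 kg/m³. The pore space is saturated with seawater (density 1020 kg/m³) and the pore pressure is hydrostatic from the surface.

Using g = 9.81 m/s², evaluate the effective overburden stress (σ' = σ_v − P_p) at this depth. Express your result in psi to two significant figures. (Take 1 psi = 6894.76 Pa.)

Overburden (lithostatic) stress σ_v:
sandstone: 2440 kg/m³ × 9.81 m/s² × 2911 m = 6.968×10^7 Pa = 69.68 MPa
Pore pressure P_p = 1020 kg/m³ × 9.81 m/s² × 2911 m = 2.913×10^7 Pa = 29.13 MPa
Effective stress σ' = σ_v − P_p = 69.68 − 29.13 = 40.551 MPa = 5881.4 psi

5900 psi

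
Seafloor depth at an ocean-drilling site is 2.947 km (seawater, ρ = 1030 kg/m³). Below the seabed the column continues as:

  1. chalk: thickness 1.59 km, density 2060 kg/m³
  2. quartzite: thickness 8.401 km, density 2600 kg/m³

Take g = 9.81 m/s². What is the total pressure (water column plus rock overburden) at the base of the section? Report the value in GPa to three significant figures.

seawater: 1030 kg/m³ × 9.81 m/s² × 2947 m = 2.978×10^7 Pa = 0.02978 GPa
chalk: 2060 kg/m³ × 9.81 m/s² × 1590 m = 3.213×10^7 Pa = 0.03213 GPa
quartzite: 2600 kg/m³ × 9.81 m/s² × 8401 m = 2.143×10^8 Pa = 0.2143 GPa
Total = 0.02978 + 0.03213 + 0.2143 = 0.27618 GPa

0.276 GPa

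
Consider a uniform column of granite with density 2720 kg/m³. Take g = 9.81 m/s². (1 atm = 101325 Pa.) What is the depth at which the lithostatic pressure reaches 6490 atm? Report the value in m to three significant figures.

24600 m

h = P/(ρg) = 6490 atm / (2720 kg/m³ × 9.81 m/s²) = 6.576×10^8 Pa / 26683 Pa/m = 24645 m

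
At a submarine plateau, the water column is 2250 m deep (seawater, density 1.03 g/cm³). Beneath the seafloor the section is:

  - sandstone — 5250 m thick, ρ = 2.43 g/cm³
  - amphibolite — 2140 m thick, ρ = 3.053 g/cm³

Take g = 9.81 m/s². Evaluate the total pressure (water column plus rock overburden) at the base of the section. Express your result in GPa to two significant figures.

0.21 GPa

seawater: 1030 kg/m³ × 9.81 m/s² × 2250 m = 2.273×10^7 Pa = 0.02273 GPa
sandstone: 2430 kg/m³ × 9.81 m/s² × 5250 m = 1.252×10^8 Pa = 0.1252 GPa
amphibolite: 3053 kg/m³ × 9.81 m/s² × 2140 m = 6.409×10^7 Pa = 0.06409 GPa
Total = 0.02273 + 0.1252 + 0.06409 = 0.21198 GPa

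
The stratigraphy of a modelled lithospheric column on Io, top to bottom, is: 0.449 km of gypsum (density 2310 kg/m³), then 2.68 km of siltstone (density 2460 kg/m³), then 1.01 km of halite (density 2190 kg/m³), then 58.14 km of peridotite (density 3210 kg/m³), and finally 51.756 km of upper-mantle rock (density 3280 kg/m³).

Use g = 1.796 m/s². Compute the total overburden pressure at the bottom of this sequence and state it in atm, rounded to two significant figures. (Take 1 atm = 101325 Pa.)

6500 atm

gypsum: 2310 kg/m³ × 1.796 m/s² × 449 m = 1.863×10^6 Pa = 18.38 atm
siltstone: 2460 kg/m³ × 1.796 m/s² × 2680 m = 1.184×10^7 Pa = 116.9 atm
halite: 2190 kg/m³ × 1.796 m/s² × 1010 m = 3.973×10^6 Pa = 39.21 atm
peridotite: 3210 kg/m³ × 1.796 m/s² × 58140 m = 3.352×10^8 Pa = 3308 atm
upper-mantle rock: 3280 kg/m³ × 1.796 m/s² × 51756 m = 3.049×10^8 Pa = 3009 atm
Total = 18.38 + 116.9 + 39.21 + 3308 + 3009 = 6491.5 atm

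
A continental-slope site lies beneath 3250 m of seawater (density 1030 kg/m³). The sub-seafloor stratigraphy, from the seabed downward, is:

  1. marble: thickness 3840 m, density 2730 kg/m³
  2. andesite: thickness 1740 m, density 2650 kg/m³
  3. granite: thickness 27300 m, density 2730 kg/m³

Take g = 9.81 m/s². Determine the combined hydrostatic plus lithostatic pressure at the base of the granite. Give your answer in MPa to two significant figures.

seawater: 1030 kg/m³ × 9.81 m/s² × 3250 m = 3.284×10^7 Pa = 32.84 MPa
marble: 2730 kg/m³ × 9.81 m/s² × 3840 m = 1.028×10^8 Pa = 102.8 MPa
andesite: 2650 kg/m³ × 9.81 m/s² × 1740 m = 4.523×10^7 Pa = 45.23 MPa
granite: 2730 kg/m³ × 9.81 m/s² × 27300 m = 7.311×10^8 Pa = 731.1 MPa
Total = 32.84 + 102.8 + 45.23 + 731.1 = 912.04 MPa

910 MPa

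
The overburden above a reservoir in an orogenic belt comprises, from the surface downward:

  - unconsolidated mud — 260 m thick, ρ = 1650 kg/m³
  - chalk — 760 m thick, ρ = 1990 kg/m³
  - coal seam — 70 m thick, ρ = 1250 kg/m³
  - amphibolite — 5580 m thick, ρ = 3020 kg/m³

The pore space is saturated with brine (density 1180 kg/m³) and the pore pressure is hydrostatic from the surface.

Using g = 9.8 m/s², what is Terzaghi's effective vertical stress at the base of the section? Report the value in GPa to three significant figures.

0.108 GPa

Overburden (lithostatic) stress σ_v:
unconsolidated mud: 1650 kg/m³ × 9.8 m/s² × 260 m = 4.204×10^6 Pa = 4.204 MPa
chalk: 1990 kg/m³ × 9.8 m/s² × 760 m = 1.482×10^7 Pa = 14.82 MPa
coal seam: 1250 kg/m³ × 9.8 m/s² × 70 m = 8.575×10^5 Pa = 0.8575 MPa
amphibolite: 3020 kg/m³ × 9.8 m/s² × 5580 m = 1.651×10^8 Pa = 165.1 MPa
Total = 4.204 + 14.82 + 0.8575 + 165.1 = 185.03 MPa
Pore pressure P_p = 1180 kg/m³ × 9.8 m/s² × 6670 m = 7.713×10^7 Pa = 77.13 MPa
Effective stress σ' = σ_v − P_p = 185.0 − 77.13 = 107.90 MPa = 0.10790 GPa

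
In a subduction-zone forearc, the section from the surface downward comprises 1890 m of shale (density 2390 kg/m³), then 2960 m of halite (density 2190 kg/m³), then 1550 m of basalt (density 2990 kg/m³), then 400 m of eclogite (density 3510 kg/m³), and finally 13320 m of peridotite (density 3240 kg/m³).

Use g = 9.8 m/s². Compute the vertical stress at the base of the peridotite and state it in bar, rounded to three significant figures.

5900 bar

shale: 2390 kg/m³ × 9.8 m/s² × 1890 m = 4.427×10^7 Pa = 442.7 bar
halite: 2190 kg/m³ × 9.8 m/s² × 2960 m = 6.353×10^7 Pa = 635.3 bar
basalt: 2990 kg/m³ × 9.8 m/s² × 1550 m = 4.542×10^7 Pa = 454.2 bar
eclogite: 3510 kg/m³ × 9.8 m/s² × 400 m = 1.376×10^7 Pa = 137.6 bar
peridotite: 3240 kg/m³ × 9.8 m/s² × 13320 m = 4.229×10^8 Pa = 4229 bar
Total = 442.7 + 635.3 + 454.2 + 137.6 + 4229 = 5899.1 bar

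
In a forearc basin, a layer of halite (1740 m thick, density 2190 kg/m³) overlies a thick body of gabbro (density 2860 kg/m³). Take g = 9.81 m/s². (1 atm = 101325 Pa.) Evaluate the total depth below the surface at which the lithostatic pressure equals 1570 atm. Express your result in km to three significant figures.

6.08 km

Pressure at base of upper layers: 2190×9.81×1740 = 3.738×10^7 Pa = 368.9 atm
Remaining pressure to be supplied by gabbro: 1.591×10^8 − 3.738×10^7 = 1.217×10^8 Pa
Additional depth in gabbro = 1.217×10^8 Pa / (2860 kg/m³ × 9.81 m/s²) = 4337.6 m
Total depth = 1740 m + 4337.6 m = 6077.6 m
= 6.0776 km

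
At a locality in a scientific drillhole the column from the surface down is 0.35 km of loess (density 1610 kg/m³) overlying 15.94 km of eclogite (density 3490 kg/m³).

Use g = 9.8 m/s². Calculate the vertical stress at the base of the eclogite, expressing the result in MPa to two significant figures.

loess: 1610 kg/m³ × 9.8 m/s² × 350 m = 5.522×10^6 Pa = 5.522 MPa
eclogite: 3490 kg/m³ × 9.8 m/s² × 15940 m = 5.452×10^8 Pa = 545.2 MPa
Total = 5.522 + 545.2 = 550.70 MPa

550 MPa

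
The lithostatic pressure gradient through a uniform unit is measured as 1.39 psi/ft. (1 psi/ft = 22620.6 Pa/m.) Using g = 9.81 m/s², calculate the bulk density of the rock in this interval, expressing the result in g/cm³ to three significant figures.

3.21 g/cm³

ρ = (dP/dz)/g = 1.39 psi/ft / 9.81 m/s² = 31443 Pa/m / 9.81 m/s² = 3205.2 kg/m³
= 3.205 g/cm³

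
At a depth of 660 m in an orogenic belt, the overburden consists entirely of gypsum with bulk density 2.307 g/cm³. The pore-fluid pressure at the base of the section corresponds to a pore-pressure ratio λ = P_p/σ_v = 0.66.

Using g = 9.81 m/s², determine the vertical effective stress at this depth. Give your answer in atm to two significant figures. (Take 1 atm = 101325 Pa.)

50 atm

Overburden (lithostatic) stress σ_v:
gypsum: 2307 kg/m³ × 9.81 m/s² × 660 m = 1.494×10^7 Pa = 14.94 MPa
Pore pressure P_p = λ·σ_v = 0.66 × 14.94 MPa = 9.858 MPa
Effective stress σ' = σ_v − P_p = 14.94 − 9.858 = 5.0785 MPa = 50.121 atm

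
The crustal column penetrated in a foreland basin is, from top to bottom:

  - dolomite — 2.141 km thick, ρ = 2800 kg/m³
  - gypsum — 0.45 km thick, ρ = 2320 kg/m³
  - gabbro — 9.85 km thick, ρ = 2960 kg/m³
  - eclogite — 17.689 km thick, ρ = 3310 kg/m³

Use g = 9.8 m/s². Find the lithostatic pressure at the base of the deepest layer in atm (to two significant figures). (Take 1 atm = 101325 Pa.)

dolomite: 2800 kg/m³ × 9.8 m/s² × 2141 m = 5.875×10^7 Pa = 579.8 atm
gypsum: 2320 kg/m³ × 9.8 m/s² × 450 m = 1.023×10^7 Pa = 101.0 atm
gabbro: 2960 kg/m³ × 9.8 m/s² × 9850 m = 2.857×10^8 Pa = 2820 atm
eclogite: 3310 kg/m³ × 9.8 m/s² × 17689 m = 5.738×10^8 Pa = 5663 atm
Total = 579.8 + 101.0 + 2820 + 5663 = 9163.6 atm

9200 atm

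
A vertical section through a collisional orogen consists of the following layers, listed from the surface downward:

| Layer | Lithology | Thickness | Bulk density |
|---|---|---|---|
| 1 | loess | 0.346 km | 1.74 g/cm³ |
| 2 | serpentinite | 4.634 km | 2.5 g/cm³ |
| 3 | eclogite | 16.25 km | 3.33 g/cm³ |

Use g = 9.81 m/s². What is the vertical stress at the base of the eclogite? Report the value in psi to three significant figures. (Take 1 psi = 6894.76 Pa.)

loess: 1740 kg/m³ × 9.81 m/s² × 346 m = 5.906×10^6 Pa = 856.6 psi
serpentinite: 2500 kg/m³ × 9.81 m/s² × 4634 m = 1.136×10^8 Pa = 16483 psi
eclogite: 3330 kg/m³ × 9.81 m/s² × 16250 m = 5.308×10^8 Pa = 76992 psi
Total = 856.6 + 16483 + 76992 = 94332 psi

94300 psi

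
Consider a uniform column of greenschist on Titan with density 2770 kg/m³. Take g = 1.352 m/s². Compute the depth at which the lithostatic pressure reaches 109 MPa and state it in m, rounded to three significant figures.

29100 m

h = P/(ρg) = 109 MPa / (2770 kg/m³ × 1.352 m/s²) = 1.090×10^8 Pa / 3745.0 Pa/m = 29105 m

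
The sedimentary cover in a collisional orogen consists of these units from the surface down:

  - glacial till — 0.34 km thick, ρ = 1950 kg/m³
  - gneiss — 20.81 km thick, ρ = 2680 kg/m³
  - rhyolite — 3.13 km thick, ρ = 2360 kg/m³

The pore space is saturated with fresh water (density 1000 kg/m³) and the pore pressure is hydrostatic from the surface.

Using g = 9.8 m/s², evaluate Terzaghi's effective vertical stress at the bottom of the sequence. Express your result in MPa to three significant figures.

Overburden (lithostatic) stress σ_v:
glacial till: 1950 kg/m³ × 9.8 m/s² × 340 m = 6.497×10^6 Pa = 6.497 MPa
gneiss: 2680 kg/m³ × 9.8 m/s² × 20810 m = 5.466×10^8 Pa = 546.6 MPa
rhyolite: 2360 kg/m³ × 9.8 m/s² × 3130 m = 7.239×10^7 Pa = 72.39 MPa
Total = 6.497 + 546.6 + 72.39 = 625.44 MPa
Pore pressure P_p = 1000 kg/m³ × 9.8 m/s² × 24280 m = 2.379×10^8 Pa = 237.9 MPa
Effective stress σ' = σ_v − P_p = 625.4 − 237.9 = 387.50 MPa

387 MPa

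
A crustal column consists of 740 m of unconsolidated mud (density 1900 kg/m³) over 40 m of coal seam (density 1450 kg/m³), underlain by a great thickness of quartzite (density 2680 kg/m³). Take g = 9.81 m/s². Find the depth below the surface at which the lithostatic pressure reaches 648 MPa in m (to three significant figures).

24900 m

Pressure at base of upper layers: 1900×9.81×740 + 1450×9.81×40 = 1.436×10^7 Pa = 14.36 MPa
Remaining pressure to be supplied by quartzite: 6.480×10^8 − 1.436×10^7 = 6.336×10^8 Pa
Additional depth in quartzite = 6.336×10^8 Pa / (2680 kg/m³ × 9.81 m/s²) = 24101 m
Total depth = 780 m + 24101 m = 24881 m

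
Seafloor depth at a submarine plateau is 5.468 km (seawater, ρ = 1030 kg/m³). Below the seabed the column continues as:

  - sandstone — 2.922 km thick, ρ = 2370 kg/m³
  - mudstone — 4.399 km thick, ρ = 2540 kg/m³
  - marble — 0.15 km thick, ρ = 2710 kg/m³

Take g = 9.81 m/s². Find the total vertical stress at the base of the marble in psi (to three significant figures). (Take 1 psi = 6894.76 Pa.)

34300 psi

seawater: 1030 kg/m³ × 9.81 m/s² × 5468 m = 5.525×10^7 Pa = 8013 psi
sandstone: 2370 kg/m³ × 9.81 m/s² × 2922 m = 6.794×10^7 Pa = 9853 psi
mudstone: 2540 kg/m³ × 9.81 m/s² × 4399 m = 1.096×10^8 Pa = 15898 psi
marble: 2710 kg/m³ × 9.81 m/s² × 150 m = 3.988×10^6 Pa = 578.4 psi
Total = 8013 + 9853 + 15898 + 578.4 = 34343 psi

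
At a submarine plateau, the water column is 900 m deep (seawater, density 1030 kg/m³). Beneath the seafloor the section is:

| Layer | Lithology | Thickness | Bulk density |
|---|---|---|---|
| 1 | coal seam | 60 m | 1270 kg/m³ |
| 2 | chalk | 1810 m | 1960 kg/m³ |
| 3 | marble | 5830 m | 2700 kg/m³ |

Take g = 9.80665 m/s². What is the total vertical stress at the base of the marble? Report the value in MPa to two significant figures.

seawater: 1030 kg/m³ × 9.80665 m/s² × 900 m = 9.091×10^6 Pa = 9.091 MPa
coal seam: 1270 kg/m³ × 9.80665 m/s² × 60 m = 7.473×10^5 Pa = 0.7473 MPa
chalk: 1960 kg/m³ × 9.80665 m/s² × 1810 m = 3.479×10^7 Pa = 34.79 MPa
marble: 2700 kg/m³ × 9.80665 m/s² × 5830 m = 1.544×10^8 Pa = 154.4 MPa
Total = 9.091 + 0.7473 + 34.79 + 154.4 = 198.99 MPa

200 MPa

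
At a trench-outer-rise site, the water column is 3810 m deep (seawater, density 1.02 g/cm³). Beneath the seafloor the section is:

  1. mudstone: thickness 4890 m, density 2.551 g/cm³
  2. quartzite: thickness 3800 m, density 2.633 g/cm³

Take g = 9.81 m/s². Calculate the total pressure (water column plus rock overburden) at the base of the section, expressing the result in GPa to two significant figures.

0.26 GPa

seawater: 1020 kg/m³ × 9.81 m/s² × 3810 m = 3.812×10^7 Pa = 0.03812 GPa
mudstone: 2551 kg/m³ × 9.81 m/s² × 4890 m = 1.224×10^8 Pa = 0.1224 GPa
quartzite: 2633 kg/m³ × 9.81 m/s² × 3800 m = 9.815×10^7 Pa = 0.09815 GPa
Total = 0.03812 + 0.1224 + 0.09815 = 0.25865 GPa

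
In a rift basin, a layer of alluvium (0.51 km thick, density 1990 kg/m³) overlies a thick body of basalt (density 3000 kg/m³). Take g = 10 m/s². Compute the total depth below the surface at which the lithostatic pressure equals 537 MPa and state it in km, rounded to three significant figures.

18.1 km

Pressure at base of upper layers: 1990×10×510 = 1.015×10^7 Pa = 10.15 MPa
Remaining pressure to be supplied by basalt: 5.370×10^8 − 1.015×10^7 = 5.269×10^8 Pa
Additional depth in basalt = 5.269×10^8 Pa / (3000 kg/m³ × 10 m/s²) = 17562 m
Total depth = 510 m + 17562 m = 18072 m
= 18.072 km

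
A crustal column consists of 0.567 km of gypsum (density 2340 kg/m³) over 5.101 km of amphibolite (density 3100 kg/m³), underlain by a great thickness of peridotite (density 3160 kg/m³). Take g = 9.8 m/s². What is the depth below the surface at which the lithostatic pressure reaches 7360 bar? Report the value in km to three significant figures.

24.0 km

Pressure at base of upper layers: 2340×9.8×567 + 3100×9.8×5101 = 1.680×10^8 Pa = 1680 bar
Remaining pressure to be supplied by peridotite: 7.360×10^8 − 1.680×10^8 = 5.680×10^8 Pa
Additional depth in peridotite = 5.680×10^8 Pa / (3160 kg/m³ × 9.8 m/s²) = 18342 m
Total depth = 5668 m + 18342 m = 24010 m
= 24.010 km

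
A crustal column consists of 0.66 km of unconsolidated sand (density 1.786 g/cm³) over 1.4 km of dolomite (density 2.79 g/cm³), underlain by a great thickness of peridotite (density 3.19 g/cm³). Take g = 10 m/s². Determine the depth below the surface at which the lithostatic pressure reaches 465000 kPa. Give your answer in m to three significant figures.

15000 m

Pressure at base of upper layers: 1786×10×660 + 2790×10×1400 = 5.085×10^7 Pa = 50848 kPa
Remaining pressure to be supplied by peridotite: 4.650×10^8 − 5.085×10^7 = 4.142×10^8 Pa
Additional depth in peridotite = 4.142×10^8 Pa / (3190 kg/m³ × 10 m/s²) = 12983 m
Total depth = 2060 m + 12983 m = 15043 m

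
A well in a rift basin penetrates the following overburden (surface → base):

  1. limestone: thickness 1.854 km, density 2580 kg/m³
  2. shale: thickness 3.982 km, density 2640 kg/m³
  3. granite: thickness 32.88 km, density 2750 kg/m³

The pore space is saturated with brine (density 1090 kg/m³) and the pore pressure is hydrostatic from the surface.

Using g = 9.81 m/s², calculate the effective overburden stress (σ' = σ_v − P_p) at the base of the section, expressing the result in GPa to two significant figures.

Overburden (lithostatic) stress σ_v:
limestone: 2580 kg/m³ × 9.81 m/s² × 1854 m = 4.692×10^7 Pa = 46.92 MPa
shale: 2640 kg/m³ × 9.81 m/s² × 3982 m = 1.031×10^8 Pa = 103.1 MPa
granite: 2750 kg/m³ × 9.81 m/s² × 32880 m = 8.870×10^8 Pa = 887.0 MPa
Total = 46.92 + 103.1 + 887.0 = 1037.1 MPa
Pore pressure P_p = 1090 kg/m³ × 9.81 m/s² × 38716 m = 4.140×10^8 Pa = 414.0 MPa
Effective stress σ' = σ_v − P_p = 1037 − 414.0 = 623.09 MPa = 0.62309 GPa

0.62 GPa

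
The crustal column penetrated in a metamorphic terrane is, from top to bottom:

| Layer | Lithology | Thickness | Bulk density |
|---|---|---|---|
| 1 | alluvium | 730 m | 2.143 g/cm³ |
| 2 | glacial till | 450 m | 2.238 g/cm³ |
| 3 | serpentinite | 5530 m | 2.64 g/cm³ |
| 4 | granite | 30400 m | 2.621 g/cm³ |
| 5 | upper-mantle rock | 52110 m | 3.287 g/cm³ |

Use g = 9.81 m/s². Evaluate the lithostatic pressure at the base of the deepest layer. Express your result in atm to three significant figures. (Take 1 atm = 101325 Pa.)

alluvium: 2143 kg/m³ × 9.81 m/s² × 730 m = 1.535×10^7 Pa = 151.5 atm
glacial till: 2238 kg/m³ × 9.81 m/s² × 450 m = 9.880×10^6 Pa = 97.50 atm
serpentinite: 2640 kg/m³ × 9.81 m/s² × 5530 m = 1.432×10^8 Pa = 1413 atm
granite: 2621 kg/m³ × 9.81 m/s² × 30400 m = 7.816×10^8 Pa = 7714 atm
upper-mantle rock: 3287 kg/m³ × 9.81 m/s² × 52110 m = 1.680×10^9 Pa = 16583 atm
Total = 151.5 + 97.50 + 1413 + 7714 + 16583 = 25960 atm

26000 atm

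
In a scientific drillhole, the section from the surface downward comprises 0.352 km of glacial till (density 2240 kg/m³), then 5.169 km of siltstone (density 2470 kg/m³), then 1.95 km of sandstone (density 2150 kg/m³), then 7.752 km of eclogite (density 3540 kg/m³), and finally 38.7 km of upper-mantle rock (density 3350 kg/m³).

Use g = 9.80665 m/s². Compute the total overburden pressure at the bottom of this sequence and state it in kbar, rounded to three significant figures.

glacial till: 2240 kg/m³ × 9.80665 m/s² × 352 m = 7.732×10^6 Pa = 0.07732 kbar
siltstone: 2470 kg/m³ × 9.80665 m/s² × 5169 m = 1.252×10^8 Pa = 1.252 kbar
sandstone: 2150 kg/m³ × 9.80665 m/s² × 1950 m = 4.111×10^7 Pa = 0.4111 kbar
eclogite: 3540 kg/m³ × 9.80665 m/s² × 7752 m = 2.691×10^8 Pa = 2.691 kbar
upper-mantle rock: 3350 kg/m³ × 9.80665 m/s² × 38700 m = 1.271×10^9 Pa = 12.71 kbar
Total = 0.07732 + 1.252 + 0.4111 + 2.691 + 12.71 = 17.146 kbar

17.1 kbar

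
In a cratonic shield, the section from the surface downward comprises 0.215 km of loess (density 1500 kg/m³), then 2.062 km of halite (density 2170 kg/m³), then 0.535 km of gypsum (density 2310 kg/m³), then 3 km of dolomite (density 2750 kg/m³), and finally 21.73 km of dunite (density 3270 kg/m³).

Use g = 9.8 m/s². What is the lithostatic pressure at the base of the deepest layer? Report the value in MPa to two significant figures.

840 MPa

loess: 1500 kg/m³ × 9.8 m/s² × 215 m = 3.161×10^6 Pa = 3.161 MPa
halite: 2170 kg/m³ × 9.8 m/s² × 2062 m = 4.385×10^7 Pa = 43.85 MPa
gypsum: 2310 kg/m³ × 9.8 m/s² × 535 m = 1.211×10^7 Pa = 12.11 MPa
dolomite: 2750 kg/m³ × 9.8 m/s² × 3000 m = 8.085×10^7 Pa = 80.85 MPa
dunite: 3270 kg/m³ × 9.8 m/s² × 21730 m = 6.964×10^8 Pa = 696.4 MPa
Total = 3.161 + 43.85 + 12.11 + 80.85 + 696.4 = 836.33 MPa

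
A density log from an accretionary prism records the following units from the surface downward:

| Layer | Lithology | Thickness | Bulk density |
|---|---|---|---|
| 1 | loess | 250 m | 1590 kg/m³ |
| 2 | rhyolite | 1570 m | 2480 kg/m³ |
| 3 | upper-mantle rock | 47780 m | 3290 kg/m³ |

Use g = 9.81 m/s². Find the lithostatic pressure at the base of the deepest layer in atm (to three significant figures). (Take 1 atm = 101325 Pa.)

loess: 1590 kg/m³ × 9.81 m/s² × 250 m = 3.899×10^6 Pa = 38.48 atm
rhyolite: 2480 kg/m³ × 9.81 m/s² × 1570 m = 3.820×10^7 Pa = 377.0 atm
upper-mantle rock: 3290 kg/m³ × 9.81 m/s² × 47780 m = 1.542×10^9 Pa = 15219 atm
Total = 38.48 + 377.0 + 15219 = 15635 atm

15600 atm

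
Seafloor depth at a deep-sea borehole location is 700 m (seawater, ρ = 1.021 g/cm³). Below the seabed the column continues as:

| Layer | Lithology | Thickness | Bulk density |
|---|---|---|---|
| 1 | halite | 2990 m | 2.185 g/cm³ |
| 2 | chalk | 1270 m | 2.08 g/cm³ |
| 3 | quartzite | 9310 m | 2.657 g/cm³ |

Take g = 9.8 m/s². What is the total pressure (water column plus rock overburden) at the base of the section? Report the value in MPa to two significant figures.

340 MPa

seawater: 1021 kg/m³ × 9.8 m/s² × 700 m = 7.004×10^6 Pa = 7.004 MPa
halite: 2185 kg/m³ × 9.8 m/s² × 2990 m = 6.402×10^7 Pa = 64.02 MPa
chalk: 2080 kg/m³ × 9.8 m/s² × 1270 m = 2.589×10^7 Pa = 25.89 MPa
quartzite: 2657 kg/m³ × 9.8 m/s² × 9310 m = 2.424×10^8 Pa = 242.4 MPa
Total = 7.004 + 64.02 + 25.89 + 242.4 = 339.34 MPa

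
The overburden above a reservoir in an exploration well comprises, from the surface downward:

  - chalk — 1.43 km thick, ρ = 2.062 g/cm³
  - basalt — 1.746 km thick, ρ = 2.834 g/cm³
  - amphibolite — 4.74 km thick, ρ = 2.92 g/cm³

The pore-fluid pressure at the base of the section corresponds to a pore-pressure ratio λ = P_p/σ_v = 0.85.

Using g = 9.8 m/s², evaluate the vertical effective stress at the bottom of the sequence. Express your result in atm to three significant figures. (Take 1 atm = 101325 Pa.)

315 atm

Overburden (lithostatic) stress σ_v:
chalk: 2062 kg/m³ × 9.8 m/s² × 1430 m = 2.890×10^7 Pa = 28.90 MPa
basalt: 2834 kg/m³ × 9.8 m/s² × 1746 m = 4.849×10^7 Pa = 48.49 MPa
amphibolite: 2920 kg/m³ × 9.8 m/s² × 4740 m = 1.356×10^8 Pa = 135.6 MPa
Total = 28.90 + 48.49 + 135.6 = 213.03 MPa
Pore pressure P_p = λ·σ_v = 0.85 × 213.0 MPa = 181.1 MPa
Effective stress σ' = σ_v − P_p = 213.0 − 181.1 = 31.954 MPa = 315.36 atm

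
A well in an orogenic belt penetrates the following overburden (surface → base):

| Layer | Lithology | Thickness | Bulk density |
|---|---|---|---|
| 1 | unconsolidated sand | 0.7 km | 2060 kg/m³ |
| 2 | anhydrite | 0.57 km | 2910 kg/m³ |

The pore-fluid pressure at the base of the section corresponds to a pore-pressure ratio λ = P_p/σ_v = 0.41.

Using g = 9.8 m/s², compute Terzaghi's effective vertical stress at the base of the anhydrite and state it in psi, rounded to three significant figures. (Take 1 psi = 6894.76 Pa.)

Overburden (lithostatic) stress σ_v:
unconsolidated sand: 2060 kg/m³ × 9.8 m/s² × 700 m = 1.413×10^7 Pa = 14.13 MPa
anhydrite: 2910 kg/m³ × 9.8 m/s² × 570 m = 1.626×10^7 Pa = 16.26 MPa
Total = 14.13 + 16.26 = 30.387 MPa
Pore pressure P_p = λ·σ_v = 0.41 × 30.39 MPa = 12.46 MPa
Effective stress σ' = σ_v − P_p = 30.39 − 12.46 = 17.928 MPa = 2600.3 psi

2600 psi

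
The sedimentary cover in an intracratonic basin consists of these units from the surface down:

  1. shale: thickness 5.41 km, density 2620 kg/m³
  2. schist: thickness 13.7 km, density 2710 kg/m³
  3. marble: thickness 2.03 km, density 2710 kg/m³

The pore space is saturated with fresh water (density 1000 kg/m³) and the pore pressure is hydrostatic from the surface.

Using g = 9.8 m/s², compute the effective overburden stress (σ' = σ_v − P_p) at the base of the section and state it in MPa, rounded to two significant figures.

Overburden (lithostatic) stress σ_v:
shale: 2620 kg/m³ × 9.8 m/s² × 5410 m = 1.389×10^8 Pa = 138.9 MPa
schist: 2710 kg/m³ × 9.8 m/s² × 13700 m = 3.638×10^8 Pa = 363.8 MPa
marble: 2710 kg/m³ × 9.8 m/s² × 2030 m = 5.391×10^7 Pa = 53.91 MPa
Total = 138.9 + 363.8 + 53.91 = 556.66 MPa
Pore pressure P_p = 1000 kg/m³ × 9.8 m/s² × 21140 m = 2.072×10^8 Pa = 207.2 MPa
Effective stress σ' = σ_v − P_p = 556.7 − 207.2 = 349.49 MPa

350 MPa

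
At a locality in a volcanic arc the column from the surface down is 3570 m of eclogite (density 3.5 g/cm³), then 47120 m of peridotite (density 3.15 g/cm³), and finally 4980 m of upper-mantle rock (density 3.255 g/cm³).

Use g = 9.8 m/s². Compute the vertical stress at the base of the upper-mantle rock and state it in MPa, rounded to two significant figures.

1700 MPa

eclogite: 3500 kg/m³ × 9.8 m/s² × 3570 m = 1.225×10^8 Pa = 122.5 MPa
peridotite: 3150 kg/m³ × 9.8 m/s² × 47120 m = 1.455×10^9 Pa = 1455 MPa
upper-mantle rock: 3255 kg/m³ × 9.8 m/s² × 4980 m = 1.589×10^8 Pa = 158.9 MPa
Total = 122.5 + 1455 + 158.9 = 1735.9 MPa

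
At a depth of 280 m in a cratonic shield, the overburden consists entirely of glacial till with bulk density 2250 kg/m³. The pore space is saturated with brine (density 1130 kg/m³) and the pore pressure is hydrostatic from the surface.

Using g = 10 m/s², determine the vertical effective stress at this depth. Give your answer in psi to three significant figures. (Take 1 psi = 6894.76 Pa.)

455 psi

Overburden (lithostatic) stress σ_v:
glacial till: 2250 kg/m³ × 10 m/s² × 280 m = 6.300×10^6 Pa = 6.300 MPa
Pore pressure P_p = 1130 kg/m³ × 10 m/s² × 280 m = 3.164×10^6 Pa = 3.164 MPa
Effective stress σ' = σ_v − P_p = 6.300 − 3.164 = 3.1360 MPa = 454.84 psi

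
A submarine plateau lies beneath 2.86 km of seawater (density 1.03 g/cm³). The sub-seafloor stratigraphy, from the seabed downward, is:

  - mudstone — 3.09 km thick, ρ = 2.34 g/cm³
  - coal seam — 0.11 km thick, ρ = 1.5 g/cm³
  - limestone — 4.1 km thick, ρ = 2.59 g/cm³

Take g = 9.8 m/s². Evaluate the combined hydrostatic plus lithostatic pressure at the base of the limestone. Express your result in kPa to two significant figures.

210000 kPa

seawater: 1030 kg/m³ × 9.8 m/s² × 2860 m = 2.887×10^7 Pa = 28869 kPa
mudstone: 2340 kg/m³ × 9.8 m/s² × 3090 m = 7.086×10^7 Pa = 70860 kPa
coal seam: 1500 kg/m³ × 9.8 m/s² × 110 m = 1.617×10^6 Pa = 1617 kPa
limestone: 2590 kg/m³ × 9.8 m/s² × 4100 m = 1.041×10^8 Pa = 1.041×10^5 kPa
Total = 28869 + 70860 + 1617 + 1.041×10^5 = 2.0541×10^5 kPa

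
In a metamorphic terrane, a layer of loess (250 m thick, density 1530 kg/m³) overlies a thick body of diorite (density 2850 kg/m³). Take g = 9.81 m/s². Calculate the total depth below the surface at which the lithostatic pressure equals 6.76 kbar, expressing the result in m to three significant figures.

Pressure at base of upper layers: 1530×9.81×250 = 3.752×10^6 Pa = 0.03752 kbar
Remaining pressure to be supplied by diorite: 6.760×10^8 − 3.752×10^6 = 6.722×10^8 Pa
Additional depth in diorite = 6.722×10^8 Pa / (2850 kg/m³ × 9.81 m/s²) = 24044 m
Total depth = 250 m + 24044 m = 24294 m

24300 m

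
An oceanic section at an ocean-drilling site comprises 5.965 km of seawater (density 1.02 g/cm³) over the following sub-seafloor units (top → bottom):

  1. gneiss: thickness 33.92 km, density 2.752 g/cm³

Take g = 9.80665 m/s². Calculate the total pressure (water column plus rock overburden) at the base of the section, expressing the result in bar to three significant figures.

9750 bar

seawater: 1020 kg/m³ × 9.80665 m/s² × 5965 m = 5.967×10^7 Pa = 596.7 bar
gneiss: 2752 kg/m³ × 9.80665 m/s² × 33920 m = 9.154×10^8 Pa = 9154 bar
Total = 596.7 + 9154 = 9751.0 bar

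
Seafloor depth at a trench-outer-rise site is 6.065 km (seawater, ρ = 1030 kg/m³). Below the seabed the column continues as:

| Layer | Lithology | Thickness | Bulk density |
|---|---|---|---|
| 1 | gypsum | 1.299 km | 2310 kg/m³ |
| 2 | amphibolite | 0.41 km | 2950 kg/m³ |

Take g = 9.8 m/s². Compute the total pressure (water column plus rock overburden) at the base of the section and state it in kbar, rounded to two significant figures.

1.0 kbar

seawater: 1030 kg/m³ × 9.8 m/s² × 6065 m = 6.122×10^7 Pa = 0.6122 kbar
gypsum: 2310 kg/m³ × 9.8 m/s² × 1299 m = 2.941×10^7 Pa = 0.2941 kbar
amphibolite: 2950 kg/m³ × 9.8 m/s² × 410 m = 1.185×10^7 Pa = 0.1185 kbar
Total = 0.6122 + 0.2941 + 0.1185 = 1.0248 kbar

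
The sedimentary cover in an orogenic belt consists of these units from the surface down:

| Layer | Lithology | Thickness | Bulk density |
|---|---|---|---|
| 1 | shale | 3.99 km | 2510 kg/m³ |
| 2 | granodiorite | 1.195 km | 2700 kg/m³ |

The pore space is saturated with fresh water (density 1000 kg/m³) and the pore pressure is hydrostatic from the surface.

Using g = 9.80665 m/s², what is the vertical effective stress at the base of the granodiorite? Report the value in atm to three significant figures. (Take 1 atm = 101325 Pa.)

780 atm

Overburden (lithostatic) stress σ_v:
shale: 2510 kg/m³ × 9.80665 m/s² × 3990 m = 9.821×10^7 Pa = 98.21 MPa
granodiorite: 2700 kg/m³ × 9.80665 m/s² × 1195 m = 3.164×10^7 Pa = 31.64 MPa
Total = 98.21 + 31.64 = 129.85 MPa
Pore pressure P_p = 1000 kg/m³ × 9.80665 m/s² × 5185 m = 5.085×10^7 Pa = 50.85 MPa
Effective stress σ' = σ_v − P_p = 129.9 − 50.85 = 79.006 MPa = 779.73 atm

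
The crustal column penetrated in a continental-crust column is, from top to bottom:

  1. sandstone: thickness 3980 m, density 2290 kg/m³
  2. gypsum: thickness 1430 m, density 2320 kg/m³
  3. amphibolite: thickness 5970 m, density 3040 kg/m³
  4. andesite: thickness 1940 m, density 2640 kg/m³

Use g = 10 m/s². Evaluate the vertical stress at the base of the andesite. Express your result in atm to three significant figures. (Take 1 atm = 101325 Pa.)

sandstone: 2290 kg/m³ × 10 m/s² × 3980 m = 9.114×10^7 Pa = 899.5 atm
gypsum: 2320 kg/m³ × 10 m/s² × 1430 m = 3.318×10^7 Pa = 327.4 atm
amphibolite: 3040 kg/m³ × 10 m/s² × 5970 m = 1.815×10^8 Pa = 1791 atm
andesite: 2640 kg/m³ × 10 m/s² × 1940 m = 5.122×10^7 Pa = 505.5 atm
Total = 899.5 + 327.4 + 1791 + 505.5 = 3523.5 atm

3520 atm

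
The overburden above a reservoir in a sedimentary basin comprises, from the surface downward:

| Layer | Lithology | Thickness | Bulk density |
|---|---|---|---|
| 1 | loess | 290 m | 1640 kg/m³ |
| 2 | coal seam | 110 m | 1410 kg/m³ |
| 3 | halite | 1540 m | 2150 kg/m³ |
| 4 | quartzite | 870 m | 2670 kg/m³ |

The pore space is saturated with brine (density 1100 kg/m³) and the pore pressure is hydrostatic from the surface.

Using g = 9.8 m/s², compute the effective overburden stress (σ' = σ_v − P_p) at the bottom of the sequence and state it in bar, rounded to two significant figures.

Overburden (lithostatic) stress σ_v:
loess: 1640 kg/m³ × 9.8 m/s² × 290 m = 4.661×10^6 Pa = 4.661 MPa
coal seam: 1410 kg/m³ × 9.8 m/s² × 110 m = 1.520×10^6 Pa = 1.520 MPa
halite: 2150 kg/m³ × 9.8 m/s² × 1540 m = 3.245×10^7 Pa = 32.45 MPa
quartzite: 2670 kg/m³ × 9.8 m/s² × 870 m = 2.276×10^7 Pa = 22.76 MPa
Total = 4.661 + 1.520 + 32.45 + 22.76 = 61.393 MPa
Pore pressure P_p = 1100 kg/m³ × 9.8 m/s² × 2810 m = 3.029×10^7 Pa = 30.29 MPa
Effective stress σ' = σ_v − P_p = 61.39 − 30.29 = 31.101 MPa = 311.01 bar

310 bar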